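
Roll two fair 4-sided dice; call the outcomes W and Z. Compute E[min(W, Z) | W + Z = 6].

P(W + Z = 6) = 3/16.
Summing min(W,Z)·P(x,y) over outcomes with W + Z = 6 gives 7/16.
E[min(W, Z) | W + Z = 6] = (7/16) / (3/16) = 7/3.

7/3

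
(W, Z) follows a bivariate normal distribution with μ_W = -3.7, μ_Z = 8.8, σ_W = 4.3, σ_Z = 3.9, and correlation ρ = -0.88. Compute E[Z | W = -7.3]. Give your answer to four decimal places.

E[Z | W=x] = μ_Z + ρ(σ_Z/σ_W)(x − μ_W) for jointly normal variables.
E[Z | W=-7.3] = 8.8 + (-0.88)·(3.9/4.3)·(-7.3 − (-3.7)) = 8.8 + (-0.79814)·(-3.6) = 11.6733.

11.6733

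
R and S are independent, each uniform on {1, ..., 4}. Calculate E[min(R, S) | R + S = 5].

Outcomes with R + S = 5: (1,4), (2,3), (3,2), (4,1), each with probability 1/16.
E[min(R, S) | R + S = 5] = (1 + 2 + 2 + 1) / 4 = 3/2.

3/2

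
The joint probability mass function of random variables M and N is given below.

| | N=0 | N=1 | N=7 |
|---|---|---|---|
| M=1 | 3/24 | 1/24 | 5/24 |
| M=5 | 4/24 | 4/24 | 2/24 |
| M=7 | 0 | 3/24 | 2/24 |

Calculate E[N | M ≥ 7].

P(M ≥ 7) = 5/24.
Summing N·P(M=x,N=y) over the conditioning event gives 17/24.
E[N | M ≥ 7] = (17/24) / (5/24) = 17/5.

17/5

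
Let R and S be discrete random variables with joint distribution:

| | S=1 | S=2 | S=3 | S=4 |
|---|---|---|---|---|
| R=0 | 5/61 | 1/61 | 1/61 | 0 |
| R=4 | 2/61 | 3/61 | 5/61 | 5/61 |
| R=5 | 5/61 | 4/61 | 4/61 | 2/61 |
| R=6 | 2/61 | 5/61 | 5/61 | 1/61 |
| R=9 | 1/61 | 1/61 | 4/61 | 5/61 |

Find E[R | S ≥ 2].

129/23

P(S ≥ 2) = 46/61.
Summing R·P(R=x,S=y) over the conditioning event gives 258/61.
E[R | S ≥ 2] = (258/61) / (46/61) = 129/23.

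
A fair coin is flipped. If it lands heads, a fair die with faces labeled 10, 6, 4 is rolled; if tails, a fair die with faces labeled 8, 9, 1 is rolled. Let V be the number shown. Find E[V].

E[V | heads] = (10+6+4)/3 = 20/3.
E[V | tails] = (8+9+1)/3 = 6.
By the law of total expectation,
E[V] = (1/2)·(20/3) + (1/2)·(6) = 19/3.

19/3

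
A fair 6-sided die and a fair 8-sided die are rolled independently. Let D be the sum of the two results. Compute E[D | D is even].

8

P(D is even) = 1/2.
Σ over the event: 2·1/48 + 4·1/16 + 6·5/48 + 8·1/8 + 10·5/48 + 12·1/16 + 14·1/48 = 4.
E[D | D is even] = (4) / (1/2) = 8.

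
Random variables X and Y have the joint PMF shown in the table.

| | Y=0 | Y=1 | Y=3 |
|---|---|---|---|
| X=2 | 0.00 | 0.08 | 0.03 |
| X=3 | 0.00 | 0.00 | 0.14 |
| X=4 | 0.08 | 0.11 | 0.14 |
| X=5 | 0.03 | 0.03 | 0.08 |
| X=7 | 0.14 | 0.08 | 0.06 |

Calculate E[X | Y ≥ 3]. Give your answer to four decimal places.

P(Y ≥ 3) = 0.45.
Σ X·P over the event = 2·(0.03) + 3·(0.14) + 4·(0.14) + 5·(0.08) + 7·(0.06) = 1.86.
E[X | Y ≥ 3] = (1.86) / (0.45) = 4.1333.

4.1333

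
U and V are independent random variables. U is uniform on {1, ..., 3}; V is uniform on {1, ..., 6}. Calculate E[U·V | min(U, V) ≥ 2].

10

P(min(U, V) ≥ 2) = 5/9.
Summing UV·P(x,y) over outcomes with min(U, V) ≥ 2 gives 50/9.
E[U·V | min(U, V) ≥ 2] = (50/9) / (5/9) = 10.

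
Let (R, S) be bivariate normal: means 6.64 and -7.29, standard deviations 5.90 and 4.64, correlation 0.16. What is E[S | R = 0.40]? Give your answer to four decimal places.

-8.0752

E[S | R=x] = μ_S + ρ(σ_S/σ_R)(x − μ_R) for jointly normal variables.
E[S | R=0.40] = -7.29 + (0.16)·(4.64/5.90)·(0.40 − (6.64)) = -7.29 + (0.12583)·(-6.24) = -8.0752.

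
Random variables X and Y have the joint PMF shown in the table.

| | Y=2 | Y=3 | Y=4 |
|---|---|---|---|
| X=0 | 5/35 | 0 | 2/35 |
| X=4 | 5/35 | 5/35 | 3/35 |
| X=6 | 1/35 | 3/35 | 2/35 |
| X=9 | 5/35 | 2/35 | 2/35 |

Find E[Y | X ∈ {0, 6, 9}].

61/22

P(X ∈ {0, 6, 9}) = 22/35.
Σ Y·P over the event = 2·(5/35) + 4·(2/35) + 2·(1/35) + 3·(3/35) + 4·(2/35) + 2·(5/35) + 3·(2/35) + 4·(2/35) = 61/35.
E[Y | X ∈ {0, 6, 9}] = (61/35) / (22/35) = 61/22.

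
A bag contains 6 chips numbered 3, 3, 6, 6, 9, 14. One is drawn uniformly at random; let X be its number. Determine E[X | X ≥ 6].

35/4

P(X ≥ 6) = 2/3.
Σ over the event: 6·1/3 + 9·1/6 + 14·1/6 = 35/6.
E[X | X ≥ 6] = (35/6) / (2/3) = 35/4.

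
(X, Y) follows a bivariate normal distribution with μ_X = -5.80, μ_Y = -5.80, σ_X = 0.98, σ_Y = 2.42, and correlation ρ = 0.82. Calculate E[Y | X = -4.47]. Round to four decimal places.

E[Y | X=x] = μ_Y + ρ(σ_Y/σ_X)(x − μ_X) for jointly normal variables.
E[Y | X=-4.47] = -5.80 + (0.82)·(2.42/0.98)·(-4.47 − (-5.80)) = -5.80 + (2.0249)·(1.33) = -3.1069.

-3.1069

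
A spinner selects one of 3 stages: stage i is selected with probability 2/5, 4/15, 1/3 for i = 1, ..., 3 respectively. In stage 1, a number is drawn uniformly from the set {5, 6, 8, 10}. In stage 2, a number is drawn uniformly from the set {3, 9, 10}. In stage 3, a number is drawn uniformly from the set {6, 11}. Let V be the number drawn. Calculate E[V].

346/45

E[V | stage 1] = (5+6+8+10)/4 = 29/4.
E[V | stage 2] = (3+9+10)/3 = 22/3.
E[V | stage 3] = (6+11)/2 = 17/2.
E[V] = (2/5)·(29/4) + (4/15)·(22/3) + (1/3)·(17/2) = 346/45.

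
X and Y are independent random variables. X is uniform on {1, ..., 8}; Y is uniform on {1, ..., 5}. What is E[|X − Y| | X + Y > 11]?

Outcomes with X + Y > 11: (7,5), (8,4), (8,5), each with probability 1/40.
E[|X − Y| | X + Y > 11] = (2 + 4 + 3) / 3 = 3.

3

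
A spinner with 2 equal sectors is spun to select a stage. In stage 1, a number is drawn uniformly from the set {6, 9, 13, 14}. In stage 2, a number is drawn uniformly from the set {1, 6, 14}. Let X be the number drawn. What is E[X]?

35/4

E[X | stage 1] = (6+9+13+14)/4 = 21/2.
E[X | stage 2] = (1+6+14)/3 = 7.
By the law of total expectation,
E[X] = (1/2)·(21/2) + (1/2)·(7) = 35/4.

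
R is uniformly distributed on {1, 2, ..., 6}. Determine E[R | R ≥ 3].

Given R ≥ 3, R is equally likely to be any of {3, 4, 5, 6}.
E[R | R ≥ 3] = (3 + 4 + 5 + 6) / 4 = 9/2.

9/2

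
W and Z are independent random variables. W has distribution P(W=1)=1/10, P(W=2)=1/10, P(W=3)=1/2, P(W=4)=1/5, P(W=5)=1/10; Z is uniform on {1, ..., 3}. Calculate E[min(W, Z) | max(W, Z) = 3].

P(max(W, Z) = 3) = 17/30.
Summing min(W,Z)·P(x,y) over outcomes with max(W, Z) = 3 gives 11/10.
E[min(W, Z) | max(W, Z) = 3] = (11/10) / (17/30) = 33/17.

33/17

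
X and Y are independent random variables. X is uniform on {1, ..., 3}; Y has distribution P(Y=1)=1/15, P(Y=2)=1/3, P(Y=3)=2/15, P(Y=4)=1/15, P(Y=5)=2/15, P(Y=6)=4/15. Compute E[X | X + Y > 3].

41/19

P(X + Y > 3) = 38/45.
Summing X·P(x,y) over outcomes with X + Y > 3 gives 82/45.
E[X | X + Y > 3] = (82/45) / (38/45) = 41/19.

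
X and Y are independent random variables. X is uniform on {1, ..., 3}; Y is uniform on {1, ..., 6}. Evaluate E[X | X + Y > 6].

7/3

Outcomes with X + Y > 6: (1,6), (2,5), (2,6), (3,4), (3,5), (3,6), each with probability 1/18.
E[X | X + Y > 6] = (1 + 2 + 2 + 3 + 3 + 3) / 6 = 7/3.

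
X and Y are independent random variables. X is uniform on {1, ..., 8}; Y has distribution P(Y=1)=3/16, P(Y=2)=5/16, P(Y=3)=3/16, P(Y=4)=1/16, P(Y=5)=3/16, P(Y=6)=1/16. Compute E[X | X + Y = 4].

P(X + Y = 4) = 11/128.
Summing X·P(x,y) over outcomes with X + Y = 4 gives 11/64.
E[X | X + Y = 4] = (11/64) / (11/128) = 2.

2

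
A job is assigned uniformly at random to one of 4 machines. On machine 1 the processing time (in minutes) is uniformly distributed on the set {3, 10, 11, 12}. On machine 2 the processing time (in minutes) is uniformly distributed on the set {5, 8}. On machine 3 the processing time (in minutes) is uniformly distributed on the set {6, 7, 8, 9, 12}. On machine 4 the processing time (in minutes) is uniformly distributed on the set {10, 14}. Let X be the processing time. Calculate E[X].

E[X | machine 1] = (3+10+11+12)/4 = 9.
E[X | machine 2] = (5+8)/2 = 13/2.
E[X | machine 3] = (6+7+8+9+12)/5 = 42/5.
E[X | machine 4] = (10+14)/2 = 12.
By the law of total expectation,
E[X] = (1/4)·(9) + (1/4)·(13/2) + (1/4)·(42/5) + (1/4)·(12) = 359/40.

359/40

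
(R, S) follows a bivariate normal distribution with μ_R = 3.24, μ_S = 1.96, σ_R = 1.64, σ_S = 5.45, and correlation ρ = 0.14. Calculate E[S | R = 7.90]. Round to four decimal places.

The regression of S on R has slope ρ·σ_S/σ_R and passes through (μ_R, μ_S).
E[S | R=7.90] = 1.96 + (0.14)·(5.45/1.64)·(7.90 − (3.24)) = 1.96 + (0.46524)·(4.66) = 4.1280.

4.1280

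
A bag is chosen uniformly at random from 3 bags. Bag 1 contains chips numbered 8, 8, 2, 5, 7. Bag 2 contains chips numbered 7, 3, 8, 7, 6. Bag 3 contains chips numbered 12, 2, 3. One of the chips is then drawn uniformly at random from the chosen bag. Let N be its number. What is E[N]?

268/45

E[N | bag 1] = (8+8+2+5+7)/5 = 6.
E[N | bag 2] = (7+3+8+7+6)/5 = 31/5.
E[N | bag 3] = (12+2+3)/3 = 17/3.
E[N] = (1/3)·(6) + (1/3)·(31/5) + (1/3)·(17/3) = 268/45.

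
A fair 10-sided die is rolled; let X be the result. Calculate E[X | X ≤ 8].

9/2

Given X ≤ 8, X is equally likely to be any of {1, 2, 3, 4, 5, 6, 7, 8}.
E[X | X ≤ 8] = (1 + 2 + 3 + 4 + 5 + 6 + 7 + 8) / 8 = 9/2.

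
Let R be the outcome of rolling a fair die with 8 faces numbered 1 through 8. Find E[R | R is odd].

Given R is odd, R is equally likely to be any of {1, 3, 5, 7}.
E[R | R is odd] = (1 + 3 + 5 + 7) / 4 = 4.

4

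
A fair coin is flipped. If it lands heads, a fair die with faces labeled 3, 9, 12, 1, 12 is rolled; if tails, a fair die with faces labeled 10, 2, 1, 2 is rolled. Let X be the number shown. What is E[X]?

E[X | heads] = (3+9+12+1+12)/5 = 37/5.
E[X | tails] = (10+2+1+2)/4 = 15/4.
E[X] = (1/2)·(37/5) + (1/2)·(15/4) = 223/40.

223/40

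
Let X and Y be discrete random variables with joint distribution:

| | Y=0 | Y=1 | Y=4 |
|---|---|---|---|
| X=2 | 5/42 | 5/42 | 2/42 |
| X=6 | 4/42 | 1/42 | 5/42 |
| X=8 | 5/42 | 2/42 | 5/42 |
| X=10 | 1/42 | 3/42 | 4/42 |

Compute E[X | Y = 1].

P(Y = 1) = 11/42.
Σ X·P over the event = 2·(5/42) + 6·(1/42) + 8·(2/42) + 10·(3/42) = 31/21.
E[X | Y = 1] = (31/21) / (11/42) = 62/11.

62/11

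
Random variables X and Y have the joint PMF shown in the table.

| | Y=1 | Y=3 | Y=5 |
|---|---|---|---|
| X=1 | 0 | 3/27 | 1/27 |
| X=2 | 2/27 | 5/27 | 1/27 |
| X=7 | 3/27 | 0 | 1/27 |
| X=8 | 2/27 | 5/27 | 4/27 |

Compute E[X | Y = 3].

53/13

P(Y = 3) = 13/27.
Σ X·P over the event = 1·(3/27) + 2·(5/27) + 8·(5/27) = 53/27.
E[X | Y = 3] = (53/27) / (13/27) = 53/13.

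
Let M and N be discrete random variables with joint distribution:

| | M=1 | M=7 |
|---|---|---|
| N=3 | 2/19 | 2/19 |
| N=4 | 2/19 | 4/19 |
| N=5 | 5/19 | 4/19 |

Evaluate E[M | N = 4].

P(N = 4) = 6/19.
Σ M·P over the event = 1·(2/19) + 7·(4/19) = 30/19.
E[M | N = 4] = (30/19) / (6/19) = 5.

5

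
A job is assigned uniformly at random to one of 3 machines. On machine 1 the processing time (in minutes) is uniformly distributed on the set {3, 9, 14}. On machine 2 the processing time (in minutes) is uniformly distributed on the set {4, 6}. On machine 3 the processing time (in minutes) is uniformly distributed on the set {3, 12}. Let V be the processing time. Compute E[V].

127/18

E[V | machine 1] = (3+9+14)/3 = 26/3.
E[V | machine 2] = (4+6)/2 = 5.
E[V | machine 3] = (3+12)/2 = 15/2.
E[V] = (1/3)·(26/3) + (1/3)·(5) + (1/3)·(15/2) = 127/18.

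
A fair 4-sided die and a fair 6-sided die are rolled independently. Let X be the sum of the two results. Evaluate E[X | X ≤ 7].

P(X ≤ 7) = 3/4.
Σ over the event: 2·1/24 + 3·1/12 + 4·1/8 + 5·1/6 + 6·1/6 + 7·1/6 = 23/6.
E[X | X ≤ 7] = (23/6) / (3/4) = 46/9.

46/9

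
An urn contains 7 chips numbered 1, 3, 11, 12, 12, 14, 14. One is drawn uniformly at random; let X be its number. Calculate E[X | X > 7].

P(X > 7) = 5/7.
Σ over the event: 11·1/7 + 12·2/7 + 14·2/7 = 9.
E[X | X > 7] = (9) / (5/7) = 63/5.

63/5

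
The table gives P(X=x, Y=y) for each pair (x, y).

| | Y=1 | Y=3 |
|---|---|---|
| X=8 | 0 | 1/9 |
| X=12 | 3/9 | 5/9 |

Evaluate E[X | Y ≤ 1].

P(Y ≤ 1) = 1/3.
Summing X·P(X=x,Y=y) over the conditioning event gives 4.
E[X | Y ≤ 1] = (4) / (1/3) = 12.

12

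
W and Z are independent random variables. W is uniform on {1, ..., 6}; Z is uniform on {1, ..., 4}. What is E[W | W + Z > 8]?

17/3

Outcomes with W + Z > 8: (5,4), (6,3), (6,4), each with probability 1/24.
E[W | W + Z > 8] = (5 + 6 + 6) / 3 = 17/3.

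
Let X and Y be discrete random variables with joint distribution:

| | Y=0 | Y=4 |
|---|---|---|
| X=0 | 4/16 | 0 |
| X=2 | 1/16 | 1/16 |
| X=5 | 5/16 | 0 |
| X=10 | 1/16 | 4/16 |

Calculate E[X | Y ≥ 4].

42/5

P(Y ≥ 4) = 5/16.
Σ X·P over the event = 2·(1/16) + 10·(4/16) = 21/8.
E[X | Y ≥ 4] = (21/8) / (5/16) = 42/5.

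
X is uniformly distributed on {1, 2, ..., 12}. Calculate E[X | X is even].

7

Given X is even, X is equally likely to be any of {2, 4, 6, 8, 10, 12}.
E[X | X is even] = (2 + 4 + 6 + 8 + 10 + 12) / 6 = 7.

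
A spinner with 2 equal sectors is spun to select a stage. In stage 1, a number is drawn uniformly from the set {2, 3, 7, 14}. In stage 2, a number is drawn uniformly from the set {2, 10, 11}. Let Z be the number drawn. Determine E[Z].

E[Z | stage 1] = (2+3+7+14)/4 = 13/2.
E[Z | stage 2] = (2+10+11)/3 = 23/3.
E[Z] = (1/2)·(13/2) + (1/2)·(23/3) = 85/12.

85/12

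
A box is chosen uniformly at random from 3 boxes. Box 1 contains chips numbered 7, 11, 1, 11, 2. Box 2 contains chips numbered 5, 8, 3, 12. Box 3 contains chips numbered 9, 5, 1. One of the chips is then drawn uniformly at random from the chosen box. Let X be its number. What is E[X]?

92/15

E[X | box 1] = (7+11+1+11+2)/5 = 32/5.
E[X | box 2] = (5+8+3+12)/4 = 7.
E[X | box 3] = (9+5+1)/3 = 5.
By the law of total expectation,
E[X] = (1/3)·(32/5) + (1/3)·(7) + (1/3)·(5) = 92/15.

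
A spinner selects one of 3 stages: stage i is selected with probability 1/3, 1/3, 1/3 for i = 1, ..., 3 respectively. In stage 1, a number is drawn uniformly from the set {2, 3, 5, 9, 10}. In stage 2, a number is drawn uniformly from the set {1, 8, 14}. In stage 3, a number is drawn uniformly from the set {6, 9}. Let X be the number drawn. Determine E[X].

E[X | stage 1] = (2+3+5+9+10)/5 = 29/5.
E[X | stage 2] = (1+8+14)/3 = 23/3.
E[X | stage 3] = (6+9)/2 = 15/2.
By the law of total expectation,
E[X] = (1/3)·(29/5) + (1/3)·(23/3) + (1/3)·(15/2) = 629/90.

629/90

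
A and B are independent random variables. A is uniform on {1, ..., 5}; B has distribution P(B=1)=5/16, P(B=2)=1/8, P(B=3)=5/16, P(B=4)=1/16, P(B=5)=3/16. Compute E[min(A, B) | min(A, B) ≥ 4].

P(min(A, B) ≥ 4) = 1/10.
Summing min(A,B)·P(x,y) over outcomes with min(A, B) ≥ 4 gives 7/16.
E[min(A, B) | min(A, B) ≥ 4] = (7/16) / (1/10) = 35/8.

35/8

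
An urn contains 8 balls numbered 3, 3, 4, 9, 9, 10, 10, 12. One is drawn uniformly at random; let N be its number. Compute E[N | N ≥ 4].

P(N ≥ 4) = 3/4.
Σ over the event: 4·1/8 + 9·1/4 + 10·1/4 + 12·1/8 = 27/4.
E[N | N ≥ 4] = (27/4) / (3/4) = 9.

9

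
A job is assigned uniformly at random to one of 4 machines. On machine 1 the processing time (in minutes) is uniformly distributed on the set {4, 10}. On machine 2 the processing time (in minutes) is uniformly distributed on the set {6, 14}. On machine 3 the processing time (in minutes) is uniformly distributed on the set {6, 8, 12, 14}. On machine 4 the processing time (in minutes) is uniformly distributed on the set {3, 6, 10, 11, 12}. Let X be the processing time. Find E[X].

177/20

E[X | machine 1] = (4+10)/2 = 7.
E[X | machine 2] = (6+14)/2 = 10.
E[X | machine 3] = (6+8+12+14)/4 = 10.
E[X | machine 4] = (3+6+10+11+12)/5 = 42/5.
E[X] = (1/4)·(7) + (1/4)·(10) + (1/4)·(10) + (1/4)·(42/5) = 177/20.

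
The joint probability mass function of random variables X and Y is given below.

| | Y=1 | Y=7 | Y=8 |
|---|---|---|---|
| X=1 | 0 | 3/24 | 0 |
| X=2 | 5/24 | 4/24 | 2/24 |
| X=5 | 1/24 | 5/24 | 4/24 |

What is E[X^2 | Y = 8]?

P(Y = 8) = 1/4.
Σ X^2·P over the event = 4·(2/24) + 25·(4/24) = 9/2.
E[X^2 | Y = 8] = (9/2) / (1/4) = 18.

18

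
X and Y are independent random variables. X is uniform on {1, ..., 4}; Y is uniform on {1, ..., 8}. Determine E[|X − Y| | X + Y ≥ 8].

26/7

P(X + Y ≥ 8) = 7/16.
Summing |X−Y|·P(x,y) over outcomes with X + Y ≥ 8 gives 13/8.
E[|X − Y| | X + Y ≥ 8] = (13/8) / (7/16) = 26/7.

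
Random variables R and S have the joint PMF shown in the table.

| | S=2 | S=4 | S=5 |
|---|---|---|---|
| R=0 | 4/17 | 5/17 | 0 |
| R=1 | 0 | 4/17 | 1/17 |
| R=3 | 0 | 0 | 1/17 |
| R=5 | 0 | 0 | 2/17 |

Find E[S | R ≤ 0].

P(R ≤ 0) = 9/17.
Σ S·P over the event = 2·(4/17) + 4·(5/17) = 28/17.
E[S | R ≤ 0] = (28/17) / (9/17) = 28/9.

28/9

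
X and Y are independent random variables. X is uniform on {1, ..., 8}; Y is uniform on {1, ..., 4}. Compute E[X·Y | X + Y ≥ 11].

28

Outcomes with X + Y ≥ 11: (7,4), (8,3), (8,4), each with probability 1/32.
E[X·Y | X + Y ≥ 11] = (28 + 24 + 32) / 3 = 28.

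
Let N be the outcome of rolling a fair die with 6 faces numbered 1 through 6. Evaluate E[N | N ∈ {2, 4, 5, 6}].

P(N ∈ {2, 4, 5, 6}) = 2/3.
Σ over the event: 2·1/6 + 4·1/6 + 5·1/6 + 6·1/6 = 17/6.
E[N | N ∈ {2, 4, 5, 6}] = (17/6) / (2/3) = 17/4.

17/4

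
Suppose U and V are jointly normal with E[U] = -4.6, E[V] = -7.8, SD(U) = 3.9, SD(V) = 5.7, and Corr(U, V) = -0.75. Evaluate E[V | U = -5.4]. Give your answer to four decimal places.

E[V | U=x] = μ_V + ρ(σ_V/σ_U)(x − μ_U) for jointly normal variables.
E[V | U=-5.4] = -7.8 + (-0.75)·(5.7/3.9)·(-5.4 − (-4.6)) = -7.8 + (-1.09615)·(-0.8) = -6.9231.

-6.9231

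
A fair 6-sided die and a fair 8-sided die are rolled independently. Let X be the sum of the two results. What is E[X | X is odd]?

8

P(X is odd) = 1/2.
Σ over the event: 3·1/24 + 5·1/12 + 7·1/8 + 9·1/8 + 11·1/12 + 13·1/24 = 4.
E[X | X is odd] = (4) / (1/2) = 8.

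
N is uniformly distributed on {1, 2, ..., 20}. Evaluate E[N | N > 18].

Given N > 18, N is equally likely to be any of {19, 20}.
E[N | N > 18] = (19 + 20) / 2 = 39/2.

39/2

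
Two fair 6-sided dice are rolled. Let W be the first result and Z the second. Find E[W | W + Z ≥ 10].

Outcomes with W + Z ≥ 10: (4,6), (5,5), (5,6), (6,4), (6,5), (6,6), each with probability 1/36.
E[W | W + Z ≥ 10] = (4 + 5 + 5 + 6 + 6 + 6) / 6 = 16/3.

16/3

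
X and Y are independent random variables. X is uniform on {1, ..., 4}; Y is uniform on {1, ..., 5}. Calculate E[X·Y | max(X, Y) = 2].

P(max(X, Y) = 2) = 3/20.
Summing XY·P(x,y) over outcomes with max(X, Y) = 2 gives 2/5.
E[X·Y | max(X, Y) = 2] = (2/5) / (3/20) = 8/3.

8/3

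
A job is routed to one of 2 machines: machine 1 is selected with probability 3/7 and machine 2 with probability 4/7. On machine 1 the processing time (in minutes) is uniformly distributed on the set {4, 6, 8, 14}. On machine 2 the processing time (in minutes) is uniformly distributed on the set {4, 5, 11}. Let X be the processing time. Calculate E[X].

E[X | machine 1] = (4+6+8+14)/4 = 8.
E[X | machine 2] = (4+5+11)/3 = 20/3.
E[X] = (3/7)·(8) + (4/7)·(20/3) = 152/21.

152/21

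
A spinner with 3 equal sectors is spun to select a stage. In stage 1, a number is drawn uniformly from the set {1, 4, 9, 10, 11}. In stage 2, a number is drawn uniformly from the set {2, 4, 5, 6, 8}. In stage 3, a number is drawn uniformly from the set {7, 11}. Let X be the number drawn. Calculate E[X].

7

E[X | stage 1] = (1+4+9+10+11)/5 = 7.
E[X | stage 2] = (2+4+5+6+8)/5 = 5.
E[X | stage 3] = (7+11)/2 = 9.
E[X] = (1/3)·(7) + (1/3)·(5) + (1/3)·(9) = 7.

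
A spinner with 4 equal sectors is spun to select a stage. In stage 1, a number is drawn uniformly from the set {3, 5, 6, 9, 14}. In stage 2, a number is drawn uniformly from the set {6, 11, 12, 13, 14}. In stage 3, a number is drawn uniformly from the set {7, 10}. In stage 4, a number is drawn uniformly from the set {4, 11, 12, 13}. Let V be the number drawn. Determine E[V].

E[V | stage 1] = (3+5+6+9+14)/5 = 37/5.
E[V | stage 2] = (6+11+12+13+14)/5 = 56/5.
E[V | stage 3] = (7+10)/2 = 17/2.
E[V | stage 4] = (4+11+12+13)/4 = 10.
E[V] = (1/4)·(37/5) + (1/4)·(56/5) + (1/4)·(17/2) + (1/4)·(10) = 371/40.

371/40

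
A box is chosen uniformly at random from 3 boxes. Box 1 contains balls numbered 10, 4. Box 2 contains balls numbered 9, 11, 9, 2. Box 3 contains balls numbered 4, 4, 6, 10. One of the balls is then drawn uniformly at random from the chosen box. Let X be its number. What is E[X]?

E[X | box 1] = (10+4)/2 = 7.
E[X | box 2] = (9+11+9+2)/4 = 31/4.
E[X | box 3] = (4+4+6+10)/4 = 6.
E[X] = (1/3)·(7) + (1/3)·(31/4) + (1/3)·(6) = 83/12.

83/12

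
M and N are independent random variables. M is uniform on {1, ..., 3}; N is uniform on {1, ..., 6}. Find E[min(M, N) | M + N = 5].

Outcomes with M + N = 5: (1,4), (2,3), (3,2), each with probability 1/18.
E[min(M, N) | M + N = 5] = (1 + 2 + 2) / 3 = 5/3.

5/3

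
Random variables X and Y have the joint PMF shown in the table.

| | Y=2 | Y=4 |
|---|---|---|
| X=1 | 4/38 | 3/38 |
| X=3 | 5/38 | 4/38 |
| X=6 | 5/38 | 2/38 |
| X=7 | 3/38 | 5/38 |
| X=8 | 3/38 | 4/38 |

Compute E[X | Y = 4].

P(Y = 4) = 9/19.
Σ X·P over the event = 1·(3/38) + 3·(4/38) + 6·(2/38) + 7·(5/38) + 8·(4/38) = 47/19.
E[X | Y = 4] = (47/19) / (9/19) = 47/9.

47/9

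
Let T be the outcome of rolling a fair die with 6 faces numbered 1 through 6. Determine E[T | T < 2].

Given T < 2, T is equally likely to be any of {1}.
E[T | T < 2] = (1) / 1 = 1.

1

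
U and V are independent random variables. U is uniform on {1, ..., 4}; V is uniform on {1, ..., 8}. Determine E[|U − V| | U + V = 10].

Outcomes with U + V = 10: (2,8), (3,7), (4,6), each with probability 1/32.
E[|U − V| | U + V = 10] = (6 + 4 + 2) / 3 = 4.

4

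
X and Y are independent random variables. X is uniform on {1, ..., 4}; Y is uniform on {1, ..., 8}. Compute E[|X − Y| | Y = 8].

11/2

Outcomes with Y = 8: (1,8), (2,8), (3,8), (4,8), each with probability 1/32.
E[|X − Y| | Y = 8] = (7 + 6 + 5 + 4) / 4 = 11/2.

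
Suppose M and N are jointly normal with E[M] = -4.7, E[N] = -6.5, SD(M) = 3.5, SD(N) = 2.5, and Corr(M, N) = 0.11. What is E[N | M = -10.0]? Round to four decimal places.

E[N | M=x] = μ_N + ρ(σ_N/σ_M)(x − μ_M) for jointly normal variables.
E[N | M=-10.0] = -6.5 + (0.11)·(2.5/3.5)·(-10.0 − (-4.7)) = -6.5 + (0.078571)·(-5.3) = -6.9164.

-6.9164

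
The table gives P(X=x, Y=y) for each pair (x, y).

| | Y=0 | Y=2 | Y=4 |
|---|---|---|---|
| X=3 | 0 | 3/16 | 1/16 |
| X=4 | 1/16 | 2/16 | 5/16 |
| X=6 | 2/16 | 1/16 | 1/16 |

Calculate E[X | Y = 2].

23/6

P(Y = 2) = 3/8.
Σ X·P over the event = 3·(3/16) + 4·(2/16) + 6·(1/16) = 23/16.
E[X | Y = 2] = (23/16) / (3/8) = 23/6.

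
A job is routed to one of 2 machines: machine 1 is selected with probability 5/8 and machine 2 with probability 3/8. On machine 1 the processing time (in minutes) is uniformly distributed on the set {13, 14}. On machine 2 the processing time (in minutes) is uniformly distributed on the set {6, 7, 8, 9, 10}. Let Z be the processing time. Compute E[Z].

E[Z | machine 1] = (13+14)/2 = 27/2.
E[Z | machine 2] = (6+7+8+9+10)/5 = 8.
By the law of total expectation,
E[Z] = (5/8)·(27/2) + (3/8)·(8) = 183/16.

183/16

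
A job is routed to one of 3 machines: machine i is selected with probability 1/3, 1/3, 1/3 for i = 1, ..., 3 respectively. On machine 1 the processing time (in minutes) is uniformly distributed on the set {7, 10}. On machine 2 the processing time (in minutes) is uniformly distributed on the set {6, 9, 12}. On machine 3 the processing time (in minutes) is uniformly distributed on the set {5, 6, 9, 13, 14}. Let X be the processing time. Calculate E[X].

269/30

E[X | machine 1] = (7+10)/2 = 17/2.
E[X | machine 2] = (6+9+12)/3 = 9.
E[X | machine 3] = (5+6+9+13+14)/5 = 47/5.
By the law of total expectation,
E[X] = (1/3)·(17/2) + (1/3)·(9) + (1/3)·(47/5) = 269/30.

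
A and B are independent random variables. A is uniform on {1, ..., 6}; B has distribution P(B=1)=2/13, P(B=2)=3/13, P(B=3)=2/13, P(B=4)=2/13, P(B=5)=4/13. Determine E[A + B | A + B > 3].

P(A + B > 3) = 71/78.
Summing (A+B)·P(x,y) over outcomes with A + B > 3 gives 253/39.
E[A + B | A + B > 3] = (253/39) / (71/78) = 506/71.

506/71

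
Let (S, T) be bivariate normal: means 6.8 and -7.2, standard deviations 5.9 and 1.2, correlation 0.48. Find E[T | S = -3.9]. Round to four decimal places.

-8.2446

E[T | S=x] = μ_T + ρ(σ_T/σ_S)(x − μ_S) for jointly normal variables.
E[T | S=-3.9] = -7.2 + (0.48)·(1.2/5.9)·(-3.9 − (6.8)) = -7.2 + (0.097627)·(-10.7) = -8.2446.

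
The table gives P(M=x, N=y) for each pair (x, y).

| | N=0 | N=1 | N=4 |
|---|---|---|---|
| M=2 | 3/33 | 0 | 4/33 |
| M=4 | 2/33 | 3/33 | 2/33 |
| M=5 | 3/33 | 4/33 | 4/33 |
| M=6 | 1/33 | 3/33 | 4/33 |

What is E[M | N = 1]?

5

P(N = 1) = 10/33.
Σ M·P over the event = 4·(3/33) + 5·(4/33) + 6·(3/33) = 50/33.
E[M | N = 1] = (50/33) / (10/33) = 5.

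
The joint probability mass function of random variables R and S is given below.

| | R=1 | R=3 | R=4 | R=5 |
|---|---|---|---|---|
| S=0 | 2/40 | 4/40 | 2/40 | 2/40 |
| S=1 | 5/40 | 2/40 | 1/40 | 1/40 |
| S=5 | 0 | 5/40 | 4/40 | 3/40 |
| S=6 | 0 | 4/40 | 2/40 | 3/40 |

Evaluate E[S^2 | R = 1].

P(R = 1) = 7/40.
Σ S^2·P over the event = 0·(2/40) + 1·(5/40) = 1/8.
E[S^2 | R = 1] = (1/8) / (7/40) = 5/7.

5/7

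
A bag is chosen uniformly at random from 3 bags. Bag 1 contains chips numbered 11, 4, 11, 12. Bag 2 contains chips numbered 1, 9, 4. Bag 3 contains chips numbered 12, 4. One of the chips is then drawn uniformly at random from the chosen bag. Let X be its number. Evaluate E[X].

E[X | bag 1] = (11+4+11+12)/4 = 19/2.
E[X | bag 2] = (1+9+4)/3 = 14/3.
E[X | bag 3] = (12+4)/2 = 8.
E[X] = (1/3)·(19/2) + (1/3)·(14/3) + (1/3)·(8) = 133/18.

133/18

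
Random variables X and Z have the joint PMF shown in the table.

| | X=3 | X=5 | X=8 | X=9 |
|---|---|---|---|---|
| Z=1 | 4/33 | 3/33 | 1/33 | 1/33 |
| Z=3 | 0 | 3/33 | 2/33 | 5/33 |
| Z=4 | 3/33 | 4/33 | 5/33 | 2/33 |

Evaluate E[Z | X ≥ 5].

P(X ≥ 5) = 26/33.
Summing Z·P(X=x,Z=y) over the conditioning event gives 79/33.
E[Z | X ≥ 5] = (79/33) / (26/33) = 79/26.

79/26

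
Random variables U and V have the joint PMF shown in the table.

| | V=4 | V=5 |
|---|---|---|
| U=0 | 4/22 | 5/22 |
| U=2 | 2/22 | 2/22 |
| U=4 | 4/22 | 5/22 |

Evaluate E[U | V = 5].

2

P(V = 5) = 6/11.
Σ U·P over the event = 0·(5/22) + 2·(2/22) + 4·(5/22) = 12/11.
E[U | V = 5] = (12/11) / (6/11) = 2.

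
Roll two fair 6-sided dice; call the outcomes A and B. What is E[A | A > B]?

14/3

P(A > B) = 5/12.
Summing A·P(x,y) over outcomes with A > B gives 35/18.
E[A | A > B] = (35/18) / (5/12) = 14/3.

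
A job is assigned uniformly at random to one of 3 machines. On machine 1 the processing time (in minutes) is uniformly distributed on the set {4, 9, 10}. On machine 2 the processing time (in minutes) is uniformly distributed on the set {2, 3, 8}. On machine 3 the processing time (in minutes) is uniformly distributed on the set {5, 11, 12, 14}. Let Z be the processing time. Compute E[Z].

15/2

E[Z | machine 1] = (4+9+10)/3 = 23/3.
E[Z | machine 2] = (2+3+8)/3 = 13/3.
E[Z | machine 3] = (5+11+12+14)/4 = 21/2.
By the law of total expectation,
E[Z] = (1/3)·(23/3) + (1/3)·(13/3) + (1/3)·(21/2) = 15/2.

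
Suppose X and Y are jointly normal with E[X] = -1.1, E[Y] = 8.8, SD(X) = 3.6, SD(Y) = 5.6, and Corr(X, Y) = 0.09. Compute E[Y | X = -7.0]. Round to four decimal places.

7.9740

The regression of Y on X has slope ρ·σ_Y/σ_X and passes through (μ_X, μ_Y).
E[Y | X=-7.0] = 8.8 + (0.09)·(5.6/3.6)·(-7.0 − (-1.1)) = 8.8 + (0.14)·(-5.9) = 7.9740.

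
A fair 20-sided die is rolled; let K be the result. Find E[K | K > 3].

12

P(K > 3) = 17/20.
E[K | K > 3] = (51/5) / (17/20) = 12.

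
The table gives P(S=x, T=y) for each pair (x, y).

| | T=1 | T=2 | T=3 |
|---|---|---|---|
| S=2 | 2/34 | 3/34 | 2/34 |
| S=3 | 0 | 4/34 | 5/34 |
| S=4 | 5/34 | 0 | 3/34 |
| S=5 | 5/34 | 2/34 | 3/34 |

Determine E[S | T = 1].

P(T = 1) = 6/17.
Σ S·P over the event = 2·(2/34) + 4·(5/34) + 5·(5/34) = 49/34.
E[S | T = 1] = (49/34) / (6/17) = 49/12.

49/12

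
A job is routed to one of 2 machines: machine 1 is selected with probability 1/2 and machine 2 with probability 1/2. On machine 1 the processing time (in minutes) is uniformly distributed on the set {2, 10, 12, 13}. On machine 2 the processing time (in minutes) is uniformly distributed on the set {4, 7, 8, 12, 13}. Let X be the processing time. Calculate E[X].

E[X | machine 1] = (2+10+12+13)/4 = 37/4.
E[X | machine 2] = (4+7+8+12+13)/5 = 44/5.
E[X] = (1/2)·(37/4) + (1/2)·(44/5) = 361/40.

361/40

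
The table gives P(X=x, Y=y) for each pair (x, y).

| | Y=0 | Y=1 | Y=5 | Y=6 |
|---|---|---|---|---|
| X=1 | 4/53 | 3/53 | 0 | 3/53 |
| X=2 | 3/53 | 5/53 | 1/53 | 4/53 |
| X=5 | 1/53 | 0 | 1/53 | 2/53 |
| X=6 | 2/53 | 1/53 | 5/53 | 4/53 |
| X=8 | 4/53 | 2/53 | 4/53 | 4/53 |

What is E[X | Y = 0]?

P(Y = 0) = 14/53.
Σ X·P over the event = 1·(4/53) + 2·(3/53) + 5·(1/53) + 6·(2/53) + 8·(4/53) = 59/53.
E[X | Y = 0] = (59/53) / (14/53) = 59/14.

59/14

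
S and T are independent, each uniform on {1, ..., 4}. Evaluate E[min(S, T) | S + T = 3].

P(S + T = 3) = 1/8.
Summing min(S,T)·P(x,y) over outcomes with S + T = 3 gives 1/8.
E[min(S, T) | S + T = 3] = (1/8) / (1/8) = 1.

1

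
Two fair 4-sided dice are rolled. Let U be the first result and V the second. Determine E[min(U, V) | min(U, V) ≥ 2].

P(min(U, V) ≥ 2) = 9/16.
Summing min(U,V)·P(x,y) over outcomes with min(U, V) ≥ 2 gives 23/16.
E[min(U, V) | min(U, V) ≥ 2] = (23/16) / (9/16) = 23/9.

23/9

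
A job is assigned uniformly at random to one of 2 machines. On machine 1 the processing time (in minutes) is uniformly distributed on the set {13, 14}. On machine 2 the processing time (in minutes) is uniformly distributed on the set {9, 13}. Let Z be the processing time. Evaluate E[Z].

49/4

E[Z | machine 1] = (13+14)/2 = 27/2.
E[Z | machine 2] = (9+13)/2 = 11.
By the law of total expectation,
E[Z] = (1/2)·(27/2) + (1/2)·(11) = 49/4.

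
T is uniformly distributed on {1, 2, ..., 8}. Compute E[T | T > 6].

15/2

Given T > 6, T is equally likely to be any of {7, 8}.
E[T | T > 6] = (7 + 8) / 2 = 15/2.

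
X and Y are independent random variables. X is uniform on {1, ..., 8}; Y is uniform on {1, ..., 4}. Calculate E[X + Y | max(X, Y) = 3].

Outcomes with max(X, Y) = 3: (1,3), (2,3), (3,1), (3,2), (3,3), each with probability 1/32.
E[X + Y | max(X, Y) = 3] = (4 + 5 + 4 + 5 + 6) / 5 = 24/5.

24/5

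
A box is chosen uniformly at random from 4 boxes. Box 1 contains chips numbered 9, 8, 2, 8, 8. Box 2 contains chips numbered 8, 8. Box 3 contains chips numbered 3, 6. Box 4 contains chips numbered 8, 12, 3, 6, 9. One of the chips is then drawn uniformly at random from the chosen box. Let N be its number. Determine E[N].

E[N | box 1] = (9+8+2+8+8)/5 = 7.
E[N | box 2] = (8+8)/2 = 8.
E[N | box 3] = (3+6)/2 = 9/2.
E[N | box 4] = (8+12+3+6+9)/5 = 38/5.
By the law of total expectation,
E[N] = (1/4)·(7) + (1/4)·(8) + (1/4)·(9/2) + (1/4)·(38/5) = 271/40.

271/40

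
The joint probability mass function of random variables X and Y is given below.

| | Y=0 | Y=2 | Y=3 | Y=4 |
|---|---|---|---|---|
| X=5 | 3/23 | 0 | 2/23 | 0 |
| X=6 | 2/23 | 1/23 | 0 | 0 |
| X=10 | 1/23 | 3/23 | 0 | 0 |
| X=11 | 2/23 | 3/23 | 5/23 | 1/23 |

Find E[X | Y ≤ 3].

193/22

P(Y ≤ 3) = 22/23.
Summing X·P(X=x,Y=y) over the conditioning event gives 193/23.
E[X | Y ≤ 3] = (193/23) / (22/23) = 193/22.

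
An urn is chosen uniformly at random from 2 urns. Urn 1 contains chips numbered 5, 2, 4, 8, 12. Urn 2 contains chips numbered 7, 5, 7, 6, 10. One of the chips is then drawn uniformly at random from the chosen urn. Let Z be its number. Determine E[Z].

33/5

E[Z | urn 1] = (5+2+4+8+12)/5 = 31/5.
E[Z | urn 2] = (7+5+7+6+10)/5 = 7.
By the law of total expectation,
E[Z] = (1/2)·(31/5) + (1/2)·(7) = 33/5.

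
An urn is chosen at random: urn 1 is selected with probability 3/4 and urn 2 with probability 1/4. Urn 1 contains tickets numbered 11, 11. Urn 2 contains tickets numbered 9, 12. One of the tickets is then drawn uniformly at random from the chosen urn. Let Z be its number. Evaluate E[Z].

87/8

E[Z | urn 1] = (11+11)/2 = 11.
E[Z | urn 2] = (9+12)/2 = 21/2.
By the law of total expectation,
E[Z] = (3/4)·(11) + (1/4)·(21/2) = 87/8.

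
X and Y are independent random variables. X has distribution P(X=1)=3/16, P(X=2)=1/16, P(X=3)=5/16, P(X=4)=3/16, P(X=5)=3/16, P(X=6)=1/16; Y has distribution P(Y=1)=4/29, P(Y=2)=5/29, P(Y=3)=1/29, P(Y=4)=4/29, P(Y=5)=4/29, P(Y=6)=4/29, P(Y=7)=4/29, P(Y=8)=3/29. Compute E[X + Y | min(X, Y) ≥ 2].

115/13

P(min(X, Y) ≥ 2) = 325/464.
Summing (X+Y)·P(x,y) over outcomes with min(X, Y) ≥ 2 gives 2875/464.
E[X + Y | min(X, Y) ≥ 2] = (2875/464) / (325/464) = 115/13.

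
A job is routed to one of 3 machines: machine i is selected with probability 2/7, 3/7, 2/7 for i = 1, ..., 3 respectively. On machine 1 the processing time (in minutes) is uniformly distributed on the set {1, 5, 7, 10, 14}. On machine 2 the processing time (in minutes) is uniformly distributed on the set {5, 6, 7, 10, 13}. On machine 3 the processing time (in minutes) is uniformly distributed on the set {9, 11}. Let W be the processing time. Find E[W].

297/35

E[W | machine 1] = (1+5+7+10+14)/5 = 37/5.
E[W | machine 2] = (5+6+7+10+13)/5 = 41/5.
E[W | machine 3] = (9+11)/2 = 10.
E[W] = (2/7)·(37/5) + (3/7)·(41/5) + (2/7)·(10) = 297/35.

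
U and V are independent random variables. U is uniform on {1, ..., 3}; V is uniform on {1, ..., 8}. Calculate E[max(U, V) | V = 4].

Outcomes with V = 4: (1,4), (2,4), (3,4), each with probability 1/24.
E[max(U, V) | V = 4] = (4 + 4 + 4) / 3 = 4.

4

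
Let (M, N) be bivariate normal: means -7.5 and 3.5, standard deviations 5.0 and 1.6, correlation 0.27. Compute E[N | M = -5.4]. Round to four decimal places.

3.6814

E[N | M=x] = μ_N + ρ(σ_N/σ_M)(x − μ_M) for jointly normal variables.
E[N | M=-5.4] = 3.5 + (0.27)·(1.6/5.0)·(-5.4 − (-7.5)) = 3.5 + (0.0864)·(2.1) = 3.6814.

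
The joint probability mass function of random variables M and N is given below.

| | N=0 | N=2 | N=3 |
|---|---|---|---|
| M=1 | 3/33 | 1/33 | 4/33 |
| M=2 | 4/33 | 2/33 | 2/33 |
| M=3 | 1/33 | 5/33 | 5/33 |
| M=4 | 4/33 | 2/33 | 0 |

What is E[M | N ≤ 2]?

29/11

P(N ≤ 2) = 2/3.
Summing M·P(M=x,N=y) over the conditioning event gives 58/33.
E[M | N ≤ 2] = (58/33) / (2/3) = 29/11.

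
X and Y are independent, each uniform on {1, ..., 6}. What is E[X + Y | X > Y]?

P(X > Y) = 5/12.
Summing (X+Y)·P(x,y) over outcomes with X > Y gives 35/12.
E[X + Y | X > Y] = (35/12) / (5/12) = 7.

7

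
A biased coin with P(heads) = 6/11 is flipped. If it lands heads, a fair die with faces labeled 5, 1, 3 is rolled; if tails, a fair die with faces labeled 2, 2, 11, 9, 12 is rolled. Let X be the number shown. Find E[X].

54/11

E[X | heads] = (5+1+3)/3 = 3.
E[X | tails] = (2+2+11+9+12)/5 = 36/5.
E[X] = (6/11)·(3) + (5/11)·(36/5) = 54/11.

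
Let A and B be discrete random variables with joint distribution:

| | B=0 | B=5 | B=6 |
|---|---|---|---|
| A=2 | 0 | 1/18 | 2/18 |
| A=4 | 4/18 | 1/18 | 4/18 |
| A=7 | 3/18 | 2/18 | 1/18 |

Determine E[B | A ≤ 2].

P(A ≤ 2) = 1/6.
Σ B·P over the event = 5·(1/18) + 6·(2/18) = 17/18.
E[B | A ≤ 2] = (17/18) / (1/6) = 17/3.

17/3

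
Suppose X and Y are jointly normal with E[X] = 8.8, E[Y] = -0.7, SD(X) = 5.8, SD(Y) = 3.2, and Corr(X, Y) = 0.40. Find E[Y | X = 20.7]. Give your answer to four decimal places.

1.9262

E[Y | X=x] = μ_Y + ρ(σ_Y/σ_X)(x − μ_X) for jointly normal variables.
E[Y | X=20.7] = -0.7 + (0.40)·(3.2/5.8)·(20.7 − (8.8)) = -0.7 + (0.22069)·(11.9) = 1.9262.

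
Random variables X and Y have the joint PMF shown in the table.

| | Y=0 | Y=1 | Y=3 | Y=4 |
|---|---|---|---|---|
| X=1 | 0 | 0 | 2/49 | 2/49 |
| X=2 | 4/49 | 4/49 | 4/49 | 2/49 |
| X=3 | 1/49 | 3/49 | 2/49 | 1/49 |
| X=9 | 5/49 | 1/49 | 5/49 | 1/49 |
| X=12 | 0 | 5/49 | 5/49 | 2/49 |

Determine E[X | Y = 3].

P(Y = 3) = 18/49.
Summing X·P(X=x,Y=y) over the conditioning event gives 121/49.
E[X | Y = 3] = (121/49) / (18/49) = 121/18.

121/18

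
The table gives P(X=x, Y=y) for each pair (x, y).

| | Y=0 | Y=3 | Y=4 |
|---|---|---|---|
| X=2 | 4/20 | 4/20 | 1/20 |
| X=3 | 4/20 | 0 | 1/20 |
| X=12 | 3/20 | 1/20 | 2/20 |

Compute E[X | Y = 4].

29/4

P(Y = 4) = 1/5.
Σ X·P over the event = 2·(1/20) + 3·(1/20) + 12·(2/20) = 29/20.
E[X | Y = 4] = (29/20) / (1/5) = 29/4.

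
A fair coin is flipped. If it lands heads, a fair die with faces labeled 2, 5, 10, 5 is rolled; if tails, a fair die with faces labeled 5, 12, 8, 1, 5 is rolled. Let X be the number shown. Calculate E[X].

117/20

E[X | heads] = (2+5+10+5)/4 = 11/2.
E[X | tails] = (5+12+8+1+5)/5 = 31/5.
E[X] = (1/2)·(11/2) + (1/2)·(31/5) = 117/20.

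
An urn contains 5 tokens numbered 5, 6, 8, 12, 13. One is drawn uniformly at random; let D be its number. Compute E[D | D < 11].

P(D < 11) = 3/5.
Σ over the event: 5·1/5 + 6·1/5 + 8·1/5 = 19/5.
E[D | D < 11] = (19/5) / (3/5) = 19/3.

19/3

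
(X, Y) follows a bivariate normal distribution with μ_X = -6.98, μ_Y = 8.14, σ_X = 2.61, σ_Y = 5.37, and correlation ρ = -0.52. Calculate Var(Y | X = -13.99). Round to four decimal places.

21.0394

The conditional variance in a bivariate normal is σ_Y²(1 − ρ²), independent of x.
Var(Y | X=-13.99) = (5.37)²·(1 − (-0.52)²) = 28.8369·0.7296 = 21.0394.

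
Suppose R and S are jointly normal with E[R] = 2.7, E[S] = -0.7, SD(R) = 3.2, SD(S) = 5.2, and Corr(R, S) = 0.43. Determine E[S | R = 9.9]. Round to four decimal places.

4.3310

E[S | R=x] = μ_S + ρ(σ_S/σ_R)(x − μ_R) for jointly normal variables.
E[S | R=9.9] = -0.7 + (0.43)·(5.2/3.2)·(9.9 − (2.7)) = -0.7 + (0.69875)·(7.2) = 4.3310.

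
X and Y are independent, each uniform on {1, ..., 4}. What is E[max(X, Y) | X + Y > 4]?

37/10

Outcomes with X + Y > 4: (1,4), (2,3), (2,4), (3,2), (3,3), (3,4), (4,1), (4,2), (4,3), (4,4), each with probability 1/16.
E[max(X, Y) | X + Y > 4] = (4 + 3 + 4 + 3 + 3 + 4 + 4 + 4 + 4 + 4) / 10 = 37/10.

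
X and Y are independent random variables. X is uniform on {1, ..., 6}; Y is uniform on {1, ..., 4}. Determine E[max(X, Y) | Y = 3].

P(Y = 3) = 1/4.
Summing max(X,Y)·P(x,y) over outcomes with Y = 3 gives 1.
E[max(X, Y) | Y = 3] = (1) / (1/4) = 4.

4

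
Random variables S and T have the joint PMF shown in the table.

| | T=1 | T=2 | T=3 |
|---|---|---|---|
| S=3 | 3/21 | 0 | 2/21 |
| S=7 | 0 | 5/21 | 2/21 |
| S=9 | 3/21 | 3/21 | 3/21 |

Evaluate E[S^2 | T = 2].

P(T = 2) = 8/21.
Σ S^2·P over the event = 49·(5/21) + 81·(3/21) = 488/21.
E[S^2 | T = 2] = (488/21) / (8/21) = 61.

61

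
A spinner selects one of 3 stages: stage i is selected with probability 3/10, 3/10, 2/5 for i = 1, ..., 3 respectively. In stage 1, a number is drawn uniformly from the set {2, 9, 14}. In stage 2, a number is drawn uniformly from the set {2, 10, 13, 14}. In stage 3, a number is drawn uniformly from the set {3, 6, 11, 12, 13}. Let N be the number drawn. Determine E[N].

E[N | stage 1] = (2+9+14)/3 = 25/3.
E[N | stage 2] = (2+10+13+14)/4 = 39/4.
E[N | stage 3] = (3+6+11+12+13)/5 = 9.
E[N] = (3/10)·(25/3) + (3/10)·(39/4) + (2/5)·(9) = 361/40.

361/40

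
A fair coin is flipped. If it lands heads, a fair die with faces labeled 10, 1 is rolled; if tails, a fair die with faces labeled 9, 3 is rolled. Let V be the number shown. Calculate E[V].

23/4

E[V | heads] = (10+1)/2 = 11/2.
E[V | tails] = (9+3)/2 = 6.
By the law of total expectation,
E[V] = (1/2)·(11/2) + (1/2)·(6) = 23/4.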